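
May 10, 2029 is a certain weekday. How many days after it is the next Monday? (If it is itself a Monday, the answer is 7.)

May 10, 2029 is a Thursday.
From Thursday to the next Monday is 4 days.

4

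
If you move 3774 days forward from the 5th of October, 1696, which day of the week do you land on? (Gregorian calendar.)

First find the weekday of Oct 5, 1696. Doomsday rule: the anchor day for the 1600s is Tuesday. For year 96: 96÷12 = 8 r 0, and 0÷4 = 0, so 8+0+0 = 8.
Tuesday + 8 ≡ Wednesday — that's 1696's doomsday.
In October the doomsday date is Oct 10.
Oct 5 is 5 days before Oct 10; 5 mod 7 = 5, so Wednesday − 5 = Friday.
3774 mod 7 = 1, so 3774 days after a Friday is Friday + 1 = Saturday.

Saturday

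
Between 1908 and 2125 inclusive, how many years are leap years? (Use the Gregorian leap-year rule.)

Multiples of 4 in [1908,2125]: 55.
Of those, multiples of 100: 2 (not leap unless ÷400).
Multiples of 400: 1.
Leap years = 55 − 2 + 1 = 54.

54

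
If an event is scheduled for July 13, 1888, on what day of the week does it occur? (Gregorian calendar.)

Friday

January 1, 1888 is a Sunday.
Jan 1, 1888 → Feb 1, 1888: 31 days (January has 31).
Feb 1, 1888 → Mar 1, 1888: 29 days (February has 29).
Mar 1, 1888 → Apr 1, 1888: 31 days (March has 31).
Apr 1, 1888 → May 1, 1888: 30 days (April has 30).
May 1, 1888 → Jun 1, 1888: 31 days (May has 31).
Jun 1, 1888 → Jul 1, 1888: 30 days (June has 30).
Jul 1, 1888 → Jul 13, 1888: 12 days.
Total: 194 days.
194 mod 7 = 5, so Sunday + 5 = Friday.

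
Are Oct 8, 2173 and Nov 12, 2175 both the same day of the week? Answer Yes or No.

From Oct 8, 2173 to Nov 12, 2175 is 765 days.
765 mod 7 = 2, so they are different weekdays.
(Oct 8, 2173 is a Friday; Nov 12, 2175 is a Sunday.)

No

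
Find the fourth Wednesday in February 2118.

February 23, 2118

February 1, 2118 is a Tuesday.
The first Wednesday is therefore February 2 (1 days later).
The fourth Wednesday is 2 + 3×7 = February 23.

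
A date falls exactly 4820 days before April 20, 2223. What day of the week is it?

Wednesday

First find the weekday of Apr 20, 2223. Doomsday rule: the anchor day for the 2200s is Friday. For year 23: 23÷12 = 1 r 11, and 11÷4 = 2, so 1+11+2 = 14.
Friday + 14 ≡ Friday — that's 2223's doomsday.
In April the doomsday date is Apr 4.
Apr 20 is 16 days after Apr 4; 16 mod 7 = 2, so Friday + 2 = Sunday.
4820 mod 7 = 4, so 4820 days before a Sunday is Sunday − 4 = Wednesday.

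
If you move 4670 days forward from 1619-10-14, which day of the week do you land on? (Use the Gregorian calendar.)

First find the weekday of Oct 14, 1619. Doomsday rule: the anchor day for the 1600s is Tuesday. For year 19: 19÷12 = 1 r 7, and 7÷4 = 1, so 1+7+1 = 9.
Tuesday + 9 ≡ Thursday — that's 1619's doomsday.
In October the doomsday date is Oct 10.
Oct 14 is 4 days after Oct 10; 4 mod 7 = 4, so Thursday + 4 = Monday.
4670 mod 7 = 1, so 4670 days after a Monday is Monday + 1 = Tuesday.

Tuesday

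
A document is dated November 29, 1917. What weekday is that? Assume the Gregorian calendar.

Thursday

Doomsday rule: the anchor day for the 1900s is Wednesday. For year 17: 17÷12 = 1 r 5, and 5÷4 = 1, so 1+5+1 = 7.
Wednesday + 7 ≡ Wednesday — that's 1917's doomsday.
In November the doomsday date is Nov 7.
Nov 29 is 22 days after Nov 7; 22 mod 7 = 1, so Wednesday + 1 = Thursday.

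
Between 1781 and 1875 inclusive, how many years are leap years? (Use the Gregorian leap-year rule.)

22

Multiples of 4 in [1781,1875]: 23.
Of those, multiples of 100: 1 (not leap unless ÷400).
Multiples of 400: 0.
Leap years = 23 − 1 + 0 = 22.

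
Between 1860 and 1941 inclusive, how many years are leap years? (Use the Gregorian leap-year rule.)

Multiples of 4 in [1860,1941]: 21.
Of those, multiples of 100: 1 (not leap unless ÷400).
Multiples of 400: 0.
Leap years = 21 − 1 + 0 = 20.

20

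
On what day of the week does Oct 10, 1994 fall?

Doomsday rule: the anchor day for the 1900s is Wednesday. For year 94: 94÷12 = 7 r 10, and 10÷4 = 2, so 7+10+2 = 19.
Wednesday + 19 ≡ Monday — that's 1994's doomsday.
In October the doomsday date is Oct 10.
Oct 10 is the doomsday itself: Monday.

Monday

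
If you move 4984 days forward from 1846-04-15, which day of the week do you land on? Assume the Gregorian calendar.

Apr 15, 1846 is a Wednesday.
4984 mod 7 = 0, so 4984 days after a Wednesday is Wednesday + 0 = Wednesday.

Wednesday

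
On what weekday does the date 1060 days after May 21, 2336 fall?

First find the weekday of May 21, 2336. Doomsday rule: the anchor day for the 2300s is Wednesday. For year 36: 36÷12 = 3 r 0, and 0÷4 = 0, so 3+0+0 = 3.
Wednesday + 3 ≡ Saturday — that's 2336's doomsday.
In May the doomsday date is May 9.
May 21 is 12 days after May 9; 12 mod 7 = 5, so Saturday + 5 = Thursday.
1060 mod 7 = 3, so 1060 days after a Thursday is Thursday + 3 = Sunday.

Sunday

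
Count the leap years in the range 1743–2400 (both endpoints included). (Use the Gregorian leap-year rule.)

160

Multiples of 4 in [1743,2400]: 165.
Of those, multiples of 100: 7 (not leap unless ÷400).
Multiples of 400: 2.
Leap years = 165 − 7 + 2 = 160.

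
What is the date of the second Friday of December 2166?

December 1, 2166 is a Monday.
The first Friday is therefore December 5 (4 days later).
The second Friday is 5 + 1×7 = December 12.

December 12, 2166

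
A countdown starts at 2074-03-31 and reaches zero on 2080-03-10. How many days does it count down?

Mar 31, 2074 → Mar 31, 2075: 365 days.
Mar 31, 2075 → Mar 31, 2076: 366 days (Feb 29, 2076 is in that span).
Mar 31, 2076 → Mar 31, 2077: 365 days.
Mar 31, 2077 → Mar 31, 2078: 365 days.
Mar 31, 2078 → Mar 31, 2079: 365 days.
Mar 31, 2079 → Apr 30, 2079: 30 days (March has 31).
Apr 30, 2079 → May 30, 2079: 30 days (April has 30).
May 30, 2079 → Jun 30, 2079: 31 days (May has 31).
Jun 30, 2079 → Jul 30, 2079: 30 days (June has 30).
Jul 30, 2079 → Aug 30, 2079: 31 days (July has 31).
Aug 30, 2079 → Sep 30, 2079: 31 days (August has 31).
Sep 30, 2079 → Oct 30, 2079: 30 days (September has 30).
Oct 30, 2079 → Nov 30, 2079: 31 days (October has 31).
Nov 30, 2079 → Dec 30, 2079: 30 days (November has 30).
Dec 30, 2079 → Jan 30, 2080: 31 days (December has 31).
Jan 30, 2080 → Feb 29, 2080: 30 days (January has 31).
Feb 29, 2080 → Mar 10, 2080: 10 days.
Total: 2171 days.

2171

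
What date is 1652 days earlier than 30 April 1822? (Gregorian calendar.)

October 21, 1817

−365 (one year) → Apr 30, 1821 (1287 left).
−365 (one year) → Apr 30, 1820 (922 left).
−366 (one year; includes Feb 29, 1820) → Apr 30, 1819 (556 left).
−365 (one year) → Apr 30, 1818 (191 left).
−30 → Mar 31, 1818 (end of Mar, 31 days; 161 left).
−31 → Feb 28, 1818 (end of Feb, 28 days; 130 left).
−28 → Jan 31, 1818 (end of Jan, 31 days; 102 left).
−31 → Dec 31, 1817 (end of Dec, 31 days; 71 left).
−31 → Nov 30, 1817 (end of Nov, 30 days; 40 left).
−30 → Oct 31, 1817 (end of Oct, 31 days; 10 left).
−10 → Oct 21, 1817.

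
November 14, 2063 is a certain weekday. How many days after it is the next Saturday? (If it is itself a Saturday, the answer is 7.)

Nov 14, 2063 is a Wednesday.
From Wednesday to the next Saturday is 3 days.

3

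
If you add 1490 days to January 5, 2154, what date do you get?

February 3, 2158

+365 (one year) → Jan 5, 2155 (1125 left).
+365 (one year) → Jan 5, 2156 (760 left).
+366 (one year; includes Feb 29, 2156) → Jan 5, 2157 (394 left).
Jan has 31 days: +27 → Feb 1, 2157 (367 left).
Feb has 28 days: +28 → Mar 1, 2157 (339 left).
Mar has 31 days: +31 → Apr 1, 2157 (308 left).
Apr has 30 days: +30 → May 1, 2157 (278 left).
May has 31 days: +31 → Jun 1, 2157 (247 left).
Jun has 30 days: +30 → Jul 1, 2157 (217 left).
Jul has 31 days: +31 → Aug 1, 2157 (186 left).
Aug has 31 days: +31 → Sep 1, 2157 (155 left).
Sep has 30 days: +30 → Oct 1, 2157 (125 left).
Oct has 31 days: +31 → Nov 1, 2157 (94 left).
Nov has 30 days: +30 → Dec 1, 2157 (64 left).
Dec has 31 days: +31 → Jan 1, 2158 (33 left).
Jan has 31 days: +31 → Feb 1, 2158 (2 left).
+2 → Feb 3, 2158.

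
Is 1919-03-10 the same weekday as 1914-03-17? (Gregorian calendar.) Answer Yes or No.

No

From Mar 17, 1914 to Mar 10, 1919 is 1819 days.
1819 mod 7 = 6, so they are different weekdays.
(Mar 17, 1914 is a Tuesday; Mar 10, 1919 is a Monday.)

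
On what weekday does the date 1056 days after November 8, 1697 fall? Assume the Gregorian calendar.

First find the weekday of Nov 8, 1697. Doomsday rule: the anchor day for the 1600s is Tuesday. For year 97: 97÷12 = 8 r 1, and 1÷4 = 0, so 8+1+0 = 9.
Tuesday + 9 ≡ Thursday — that's 1697's doomsday.
In November the doomsday date is Nov 7.
Nov 8 is 1 day after Nov 7; 1 mod 7 = 1, so Thursday + 1 = Friday.
1056 mod 7 = 6, so 1056 days after a Friday is Friday + 6 = Thursday.

Thursday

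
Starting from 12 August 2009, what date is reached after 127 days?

Aug has 31 days: +20 → Sep 1, 2009 (107 left).
Sep has 30 days: +30 → Oct 1, 2009 (77 left).
Oct has 31 days: +31 → Nov 1, 2009 (46 left).
Nov has 30 days: +30 → Dec 1, 2009 (16 left).
+16 → Dec 17, 2009.

December 17, 2009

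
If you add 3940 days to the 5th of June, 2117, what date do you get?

March 19, 2128

+365 (one year) → Jun 5, 2118 (3575 left).
+365 (one year) → Jun 5, 2119 (3210 left).
+366 (one year; includes Feb 29, 2120) → Jun 5, 2120 (2844 left).
+365 (one year) → Jun 5, 2121 (2479 left).
+365 (one year) → Jun 5, 2122 (2114 left).
+365 (one year) → Jun 5, 2123 (1749 left).
+366 (one year; includes Feb 29, 2124) → Jun 5, 2124 (1383 left).
+365 (one year) → Jun 5, 2125 (1018 left).
+365 (one year) → Jun 5, 2126 (653 left).
+365 (one year) → Jun 5, 2127 (288 left).
Jun has 30 days: +26 → Jul 1, 2127 (262 left).
Jul has 31 days: +31 → Aug 1, 2127 (231 left).
Aug has 31 days: +31 → Sep 1, 2127 (200 left).
Sep has 30 days: +30 → Oct 1, 2127 (170 left).
Oct has 31 days: +31 → Nov 1, 2127 (139 left).
Nov has 30 days: +30 → Dec 1, 2127 (109 left).
Dec has 31 days: +31 → Jan 1, 2128 (78 left).
Jan has 31 days: +31 → Feb 1, 2128 (47 left).
Feb has 29 days: +29 → Mar 1, 2128 (18 left).
+18 → Mar 19, 2128.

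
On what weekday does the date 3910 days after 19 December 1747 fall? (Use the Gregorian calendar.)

Dec 19, 1747 is a Tuesday.
3910 mod 7 = 4, so 3910 days after a Tuesday is Tuesday + 4 = Saturday.

Saturday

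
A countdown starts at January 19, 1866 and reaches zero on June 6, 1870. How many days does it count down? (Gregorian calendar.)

Jan 19, 1866 → Jan 19, 1867: 365 days.
Jan 19, 1867 → Jan 19, 1868: 365 days.
Jan 19, 1868 → Jan 19, 1869: 366 days (Feb 29, 1868 is in that span).
Jan 19, 1869 → Jan 19, 1870: 365 days.
Jan 19, 1870 → Feb 19, 1870: 31 days (January has 31).
Feb 19, 1870 → Mar 19, 1870: 28 days (February has 28).
Mar 19, 1870 → Apr 19, 1870: 31 days (March has 31).
Apr 19, 1870 → May 19, 1870: 30 days (April has 30).
May 19, 1870 → Jun 6, 1870: 18 days.
Total: 1599 days.

1599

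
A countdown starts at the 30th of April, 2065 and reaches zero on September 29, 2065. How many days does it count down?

Apr 30, 2065 → May 30, 2065: 30 days (April has 30).
May 30, 2065 → Jun 30, 2065: 31 days (May has 31).
Jun 30, 2065 → Jul 30, 2065: 30 days (June has 30).
Jul 30, 2065 → Aug 30, 2065: 31 days (July has 31).
Aug 30, 2065 → Sep 29, 2065: 30 days.
Total: 152 days.

152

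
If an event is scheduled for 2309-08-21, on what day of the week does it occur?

Saturday

Doomsday rule: the anchor day for the 2300s is Wednesday. For year 09: 9÷12 = 0 r 9, and 9÷4 = 2, so 0+9+2 = 11.
Wednesday + 11 ≡ Sunday — that's 2309's doomsday.
In August the doomsday date is Aug 8.
Aug 21 is 13 days after Aug 8; 13 mod 7 = 6, so Sunday + 6 = Saturday.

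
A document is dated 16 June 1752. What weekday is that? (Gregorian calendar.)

Doomsday rule: the anchor day for the 1700s is Sunday. For year 52: 52÷12 = 4 r 4, and 4÷4 = 1, so 4+4+1 = 9.
Sunday + 9 ≡ Tuesday — that's 1752's doomsday.
In June the doomsday date is Jun 6.
Jun 16 is 10 days after Jun 6; 10 mod 7 = 3, so Tuesday + 3 = Friday.

Friday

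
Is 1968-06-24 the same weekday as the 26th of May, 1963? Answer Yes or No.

No

From May 26, 1963 to Jun 24, 1968 is 1856 days.
1856 mod 7 = 1, so they are different weekdays.
(May 26, 1963 is a Sunday; Jun 24, 1968 is a Monday.)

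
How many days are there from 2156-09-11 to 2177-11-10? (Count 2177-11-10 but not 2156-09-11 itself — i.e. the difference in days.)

7730

Sep 11, 2156 → Sep 11, 2157: 365 days.
Sep 11, 2157 → Sep 11, 2158: 365 days.
Sep 11, 2158 → Sep 11, 2159: 365 days.
Sep 11, 2159 → Sep 11, 2160: 366 days (Feb 29, 2160 is in that span).
Sep 11, 2160 → Sep 11, 2161: 365 days.
Sep 11, 2161 → Sep 11, 2162: 365 days.
Sep 11, 2162 → Sep 11, 2163: 365 days.
Sep 11, 2163 → Sep 11, 2164: 366 days (Feb 29, 2164 is in that span).
Sep 11, 2164 → Sep 11, 2165: 365 days.
Sep 11, 2165 → Sep 11, 2166: 365 days.
Sep 11, 2166 → Sep 11, 2167: 365 days.
Sep 11, 2167 → Sep 11, 2168: 366 days (Feb 29, 2168 is in that span).
Sep 11, 2168 → Sep 11, 2169: 365 days.
Sep 11, 2169 → Sep 11, 2170: 365 days.
Sep 11, 2170 → Sep 11, 2171: 365 days.
Sep 11, 2171 → Sep 11, 2172: 366 days (Feb 29, 2172 is in that span).
Sep 11, 2172 → Sep 11, 2173: 365 days.
Sep 11, 2173 → Sep 11, 2174: 365 days.
Sep 11, 2174 → Sep 11, 2175: 365 days.
Sep 11, 2175 → Sep 11, 2176: 366 days (Feb 29, 2176 is in that span).
Sep 11, 2176 → Sep 11, 2177: 365 days.
Sep 11, 2177 → Oct 11, 2177: 30 days (September has 30).
Oct 11, 2177 → Nov 10, 2177: 30 days.
Total: 7730 days.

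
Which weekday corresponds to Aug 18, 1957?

Doomsday rule: the anchor day for the 1900s is Wednesday. For year 57: 57÷12 = 4 r 9, and 9÷4 = 2, so 4+9+2 = 15.
Wednesday + 15 ≡ Thursday — that's 1957's doomsday.
In August the doomsday date is Aug 8.
Aug 18 is 10 days after Aug 8; 10 mod 7 = 3, so Thursday + 3 = Sunday.

Sunday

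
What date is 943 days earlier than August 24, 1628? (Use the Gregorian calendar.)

−366 (one year; includes Feb 29, 1628) → Aug 24, 1627 (577 left).
−365 (one year) → Aug 24, 1626 (212 left).
−24 → Jul 31, 1626 (end of Jul, 31 days; 188 left).
−31 → Jun 30, 1626 (end of Jun, 30 days; 157 left).
−30 → May 31, 1626 (end of May, 31 days; 127 left).
−31 → Apr 30, 1626 (end of Apr, 30 days; 96 left).
−30 → Mar 31, 1626 (end of Mar, 31 days; 66 left).
−31 → Feb 28, 1626 (end of Feb, 28 days; 35 left).
−28 → Jan 31, 1626 (end of Jan, 31 days; 7 left).
−7 → Jan 24, 1626.

January 24, 1626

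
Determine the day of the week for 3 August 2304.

Doomsday rule: the anchor day for the 2300s is Wednesday. For year 04: 4÷12 = 0 r 4, and 4÷4 = 1, so 0+4+1 = 5.
Wednesday + 5 ≡ Monday — that's 2304's doomsday.
In August the doomsday date is Aug 8.
Aug 3 is 5 days before Aug 8; 5 mod 7 = 5, so Monday − 5 = Wednesday.

Wednesday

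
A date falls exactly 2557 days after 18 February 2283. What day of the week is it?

Tuesday

Feb 18, 2283 is a Sunday.
2557 mod 7 = 2, so 2557 days after a Sunday is Sunday + 2 = Tuesday.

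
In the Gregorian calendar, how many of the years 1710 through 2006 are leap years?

72

Multiples of 4 in [1710,2006]: 74.
Of those, multiples of 100: 3 (not leap unless ÷400).
Multiples of 400: 1.
Leap years = 74 − 3 + 1 = 72.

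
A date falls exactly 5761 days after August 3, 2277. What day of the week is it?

Friday

Aug 3, 2277 is a Friday.
5761 mod 7 = 0, so 5761 days after a Friday is Friday + 0 = Friday.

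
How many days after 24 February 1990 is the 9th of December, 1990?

288

Feb 24, 1990 → Mar 24, 1990: 28 days (February has 28).
Mar 24, 1990 → Apr 24, 1990: 31 days (March has 31).
Apr 24, 1990 → May 24, 1990: 30 days (April has 30).
May 24, 1990 → Jun 24, 1990: 31 days (May has 31).
Jun 24, 1990 → Jul 24, 1990: 30 days (June has 30).
Jul 24, 1990 → Aug 24, 1990: 31 days (July has 31).
Aug 24, 1990 → Sep 24, 1990: 31 days (August has 31).
Sep 24, 1990 → Oct 24, 1990: 30 days (September has 30).
Oct 24, 1990 → Nov 24, 1990: 31 days (October has 31).
Nov 24, 1990 → Dec 9, 1990: 15 days.
Total: 288 days.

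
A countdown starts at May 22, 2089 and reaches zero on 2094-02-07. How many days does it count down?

1722

May 22, 2089 → May 22, 2090: 365 days.
May 22, 2090 → May 22, 2091: 365 days.
May 22, 2091 → May 22, 2092: 366 days (Feb 29, 2092 is in that span).
May 22, 2092 → May 22, 2093: 365 days.
May 22, 2093 → Jun 22, 2093: 31 days (May has 31).
Jun 22, 2093 → Jul 22, 2093: 30 days (June has 30).
Jul 22, 2093 → Aug 22, 2093: 31 days (July has 31).
Aug 22, 2093 → Sep 22, 2093: 31 days (August has 31).
Sep 22, 2093 → Oct 22, 2093: 30 days (September has 30).
Oct 22, 2093 → Nov 22, 2093: 31 days (October has 31).
Nov 22, 2093 → Dec 22, 2093: 30 days (November has 30).
Dec 22, 2093 → Jan 22, 2094: 31 days (December has 31).
Jan 22, 2094 → Feb 7, 2094: 16 days.
Total: 1722 days.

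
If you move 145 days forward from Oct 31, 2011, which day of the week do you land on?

Oct 31, 2011 is a Monday.
145 mod 7 = 5, so 145 days after a Monday is Monday + 5 = Saturday.

Saturday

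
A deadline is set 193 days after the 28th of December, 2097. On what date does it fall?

July 9, 2098

Dec has 31 days: +4 → Jan 1, 2098 (189 left).
Jan has 31 days: +31 → Feb 1, 2098 (158 left).
Feb has 28 days: +28 → Mar 1, 2098 (130 left).
Mar has 31 days: +31 → Apr 1, 2098 (99 left).
Apr has 30 days: +30 → May 1, 2098 (69 left).
May has 31 days: +31 → Jun 1, 2098 (38 left).
Jun has 30 days: +30 → Jul 1, 2098 (8 left).
+8 → Jul 9, 2098.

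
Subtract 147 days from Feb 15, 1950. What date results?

−15 → Jan 31, 1950 (end of Jan, 31 days; 132 left).
−31 → Dec 31, 1949 (end of Dec, 31 days; 101 left).
−31 → Nov 30, 1949 (end of Nov, 30 days; 70 left).
−30 → Oct 31, 1949 (end of Oct, 31 days; 40 left).
−31 → Sep 30, 1949 (end of Sep, 30 days; 9 left).
−9 → Sep 21, 1949.

September 21, 1949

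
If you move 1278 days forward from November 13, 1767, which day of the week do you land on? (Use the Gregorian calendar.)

Tuesday

First find the weekday of Nov 13, 1767. Doomsday rule: the anchor day for the 1700s is Sunday. For year 67: 67÷12 = 5 r 7, and 7÷4 = 1, so 5+7+1 = 13.
Sunday + 13 ≡ Saturday — that's 1767's doomsday.
In November the doomsday date is Nov 7.
Nov 13 is 6 days after Nov 7; 6 mod 7 = 6, so Saturday + 6 = Friday.
1278 mod 7 = 4, so 1278 days after a Friday is Friday + 4 = Tuesday.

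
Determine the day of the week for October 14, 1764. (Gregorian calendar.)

Sunday

Doomsday rule: the anchor day for the 1700s is Sunday. For year 64: 64÷12 = 5 r 4, and 4÷4 = 1, so 5+4+1 = 10.
Sunday + 10 ≡ Wednesday — that's 1764's doomsday.
In October the doomsday date is Oct 10.
Oct 14 is 4 days after Oct 10; 4 mod 7 = 4, so Wednesday + 4 = Sunday.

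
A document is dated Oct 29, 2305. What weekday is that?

Sunday

Doomsday rule: the anchor day for the 2300s is Wednesday. For year 05: 5÷12 = 0 r 5, and 5÷4 = 1, so 0+5+1 = 6.
Wednesday + 6 ≡ Tuesday — that's 2305's doomsday.
In October the doomsday date is Oct 10.
Oct 29 is 19 days after Oct 10; 19 mod 7 = 5, so Tuesday + 5 = Sunday.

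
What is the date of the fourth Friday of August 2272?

August 1, 2272 is a Thursday.
The first Friday is therefore August 2 (1 days later).
The fourth Friday is 2 + 3×7 = August 23.

August 23, 2272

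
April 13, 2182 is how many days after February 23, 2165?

6258

Feb 23, 2165 → Feb 23, 2166: 365 days.
Feb 23, 2166 → Feb 23, 2167: 365 days.
Feb 23, 2167 → Feb 23, 2168: 365 days.
Feb 23, 2168 → Feb 23, 2169: 366 days (Feb 29, 2168 is in that span).
Feb 23, 2169 → Feb 23, 2170: 365 days.
Feb 23, 2170 → Feb 23, 2171: 365 days.
Feb 23, 2171 → Feb 23, 2172: 365 days.
Feb 23, 2172 → Feb 23, 2173: 366 days (Feb 29, 2172 is in that span).
Feb 23, 2173 → Feb 23, 2174: 365 days.
Feb 23, 2174 → Feb 23, 2175: 365 days.
Feb 23, 2175 → Feb 23, 2176: 365 days.
Feb 23, 2176 → Feb 23, 2177: 366 days (Feb 29, 2176 is in that span).
Feb 23, 2177 → Feb 23, 2178: 365 days.
Feb 23, 2178 → Feb 23, 2179: 365 days.
Feb 23, 2179 → Feb 23, 2180: 365 days.
Feb 23, 2180 → Feb 23, 2181: 366 days (Feb 29, 2180 is in that span).
Feb 23, 2181 → Feb 23, 2182: 365 days.
Feb 23, 2182 → Mar 23, 2182: 28 days (February has 28).
Mar 23, 2182 → Apr 13, 2182: 21 days.
Total: 6258 days.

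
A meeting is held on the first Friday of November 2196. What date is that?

November 4, 2196

November 1, 2196 is a Tuesday.
The first Friday is therefore November 4 (3 days later).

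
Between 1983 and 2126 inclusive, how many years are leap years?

Multiples of 4 in [1983,2126]: 36.
Of those, multiples of 100: 2 (not leap unless ÷400).
Multiples of 400: 1.
Leap years = 36 − 2 + 1 = 35.

35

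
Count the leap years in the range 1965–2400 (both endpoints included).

106

Multiples of 4 in [1965,2400]: 109.
Of those, multiples of 100: 5 (not leap unless ÷400).
Multiples of 400: 2.
Leap years = 109 − 5 + 2 = 106.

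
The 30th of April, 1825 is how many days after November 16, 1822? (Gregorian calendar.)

Nov 16, 1822 → Nov 16, 1823: 365 days.
Nov 16, 1823 → Nov 16, 1824: 366 days (Feb 29, 1824 is in that span).
Nov 16, 1824 → Dec 16, 1824: 30 days (November has 30).
Dec 16, 1824 → Jan 16, 1825: 31 days (December has 31).
Jan 16, 1825 → Feb 16, 1825: 31 days (January has 31).
Feb 16, 1825 → Mar 16, 1825: 28 days (February has 28).
Mar 16, 1825 → Apr 16, 1825: 31 days (March has 31).
Apr 16, 1825 → Apr 30, 1825: 14 days.
Total: 896 days.

896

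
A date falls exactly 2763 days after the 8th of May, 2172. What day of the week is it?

Wednesday

May 8, 2172 is a Friday.
2763 mod 7 = 5, so 2763 days after a Friday is Friday + 5 = Wednesday.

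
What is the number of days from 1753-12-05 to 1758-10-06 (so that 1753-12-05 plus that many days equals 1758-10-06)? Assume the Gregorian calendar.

1766

Dec 5, 1753 → Dec 5, 1754: 365 days.
Dec 5, 1754 → Dec 5, 1755: 365 days.
Dec 5, 1755 → Dec 5, 1756: 366 days (Feb 29, 1756 is in that span).
Dec 5, 1756 → Dec 5, 1757: 365 days.
Dec 5, 1757 → Jan 5, 1758: 31 days (December has 31).
Jan 5, 1758 → Feb 5, 1758: 31 days (January has 31).
Feb 5, 1758 → Mar 5, 1758: 28 days (February has 28).
Mar 5, 1758 → Apr 5, 1758: 31 days (March has 31).
Apr 5, 1758 → May 5, 1758: 30 days (April has 30).
May 5, 1758 → Jun 5, 1758: 31 days (May has 31).
Jun 5, 1758 → Jul 5, 1758: 30 days (June has 30).
Jul 5, 1758 → Aug 5, 1758: 31 days (July has 31).
Aug 5, 1758 → Sep 5, 1758: 31 days (August has 31).
Sep 5, 1758 → Oct 5, 1758: 30 days (September has 30).
Oct 5, 1758 → Oct 6, 1758: 1 days.
Total: 1766 days.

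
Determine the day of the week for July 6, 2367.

Thursday

Doomsday rule: the anchor day for the 2300s is Wednesday. For year 67: 67÷12 = 5 r 7, and 7÷4 = 1, so 5+7+1 = 13.
Wednesday + 13 ≡ Tuesday — that's 2367's doomsday.
In July the doomsday date is Jul 11.
Jul 6 is 5 days before Jul 11; 5 mod 7 = 5, so Tuesday − 5 = Thursday.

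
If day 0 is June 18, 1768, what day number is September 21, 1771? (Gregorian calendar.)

Jun 18, 1768 → Jun 18, 1769: 365 days.
Jun 18, 1769 → Jun 18, 1770: 365 days.
Jun 18, 1770 → Jun 18, 1771: 365 days.
Jun 18, 1771 → Jul 18, 1771: 30 days (June has 30).
Jul 18, 1771 → Aug 18, 1771: 31 days (July has 31).
Aug 18, 1771 → Sep 18, 1771: 31 days (August has 31).
Sep 18, 1771 → Sep 21, 1771: 3 days.
Total: 1190 days.

1190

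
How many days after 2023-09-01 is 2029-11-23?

Sep 1, 2023 → Sep 1, 2024: 366 days (Feb 29, 2024 is in that span).
Sep 1, 2024 → Sep 1, 2025: 365 days.
Sep 1, 2025 → Sep 1, 2026: 365 days.
Sep 1, 2026 → Sep 1, 2027: 365 days.
Sep 1, 2027 → Sep 1, 2028: 366 days (Feb 29, 2028 is in that span).
Sep 1, 2028 → Sep 1, 2029: 365 days.
Sep 1, 2029 → Oct 1, 2029: 30 days (September has 30).
Oct 1, 2029 → Nov 1, 2029: 31 days (October has 31).
Nov 1, 2029 → Nov 23, 2029: 22 days.
Total: 2275 days.

2275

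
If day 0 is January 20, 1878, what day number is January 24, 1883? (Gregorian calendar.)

Jan 20, 1878 → Jan 20, 1879: 365 days.
Jan 20, 1879 → Jan 20, 1880: 365 days.
Jan 20, 1880 → Jan 20, 1881: 366 days (Feb 29, 1880 is in that span).
Jan 20, 1881 → Jan 20, 1882: 365 days.
Jan 20, 1882 → Feb 20, 1882: 31 days (January has 31).
Feb 20, 1882 → Mar 20, 1882: 28 days (February has 28).
Mar 20, 1882 → Apr 20, 1882: 31 days (March has 31).
Apr 20, 1882 → May 20, 1882: 30 days (April has 30).
May 20, 1882 → Jun 20, 1882: 31 days (May has 31).
Jun 20, 1882 → Jul 20, 1882: 30 days (June has 30).
Jul 20, 1882 → Aug 20, 1882: 31 days (July has 31).
Aug 20, 1882 → Sep 20, 1882: 31 days (August has 31).
Sep 20, 1882 → Oct 20, 1882: 30 days (September has 30).
Oct 20, 1882 → Nov 20, 1882: 31 days (October has 31).
Nov 20, 1882 → Dec 20, 1882: 30 days (November has 30).
Dec 20, 1882 → Jan 20, 1883: 31 days (December has 31).
Jan 20, 1883 → Jan 24, 1883: 4 days.
Total: 1830 days.

1830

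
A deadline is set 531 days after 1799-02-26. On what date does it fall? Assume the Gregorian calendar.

August 11, 1800

+365 (one year) → Feb 26, 1800 (166 left).
Feb has 28 days: +3 → Mar 1, 1800 (163 left).
Mar has 31 days: +31 → Apr 1, 1800 (132 left).
Apr has 30 days: +30 → May 1, 1800 (102 left).
May has 31 days: +31 → Jun 1, 1800 (71 left).
Jun has 30 days: +30 → Jul 1, 1800 (41 left).
Jul has 31 days: +31 → Aug 1, 1800 (10 left).
+10 → Aug 11, 1800.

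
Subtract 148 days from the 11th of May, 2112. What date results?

−11 → Apr 30, 2112 (end of Apr, 30 days; 137 left).
−30 → Mar 31, 2112 (end of Mar, 31 days; 107 left).
−31 → Feb 29, 2112 (end of Feb, 29 days; 76 left).
−29 → Jan 31, 2112 (end of Jan, 31 days; 47 left).
−31 → Dec 31, 2111 (end of Dec, 31 days; 16 left).
−16 → Dec 15, 2111.

December 15, 2111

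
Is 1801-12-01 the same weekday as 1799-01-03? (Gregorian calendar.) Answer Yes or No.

No

From Jan 3, 1799 to Dec 1, 1801 is 1062 days.
1062 mod 7 = 5, so they are different weekdays.
(Jan 3, 1799 is a Thursday; Dec 1, 1801 is a Tuesday.)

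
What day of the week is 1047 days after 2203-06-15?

Sunday

Jun 15, 2203 is a Wednesday.
1047 mod 7 = 4, so 1047 days after a Wednesday is Wednesday + 4 = Sunday.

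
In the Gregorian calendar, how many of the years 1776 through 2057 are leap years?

Multiples of 4 in [1776,2057]: 71.
Of those, multiples of 100: 3 (not leap unless ÷400).
Multiples of 400: 1.
Leap years = 71 − 3 + 1 = 69.

69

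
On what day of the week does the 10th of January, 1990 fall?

Wednesday

January 1, 1990 is a Monday.
Jan 1, 1990 → Jan 10, 1990: 9 days.
Total: 9 days.
9 mod 7 = 2, so Monday + 2 = Wednesday.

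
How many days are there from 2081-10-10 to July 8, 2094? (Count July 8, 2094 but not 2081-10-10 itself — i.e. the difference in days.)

Oct 10, 2081 → Oct 10, 2082: 365 days.
Oct 10, 2082 → Oct 10, 2083: 365 days.
Oct 10, 2083 → Oct 10, 2084: 366 days (Feb 29, 2084 is in that span).
Oct 10, 2084 → Oct 10, 2085: 365 days.
Oct 10, 2085 → Oct 10, 2086: 365 days.
Oct 10, 2086 → Oct 10, 2087: 365 days.
Oct 10, 2087 → Oct 10, 2088: 366 days (Feb 29, 2088 is in that span).
Oct 10, 2088 → Oct 10, 2089: 365 days.
Oct 10, 2089 → Oct 10, 2090: 365 days.
Oct 10, 2090 → Oct 10, 2091: 365 days.
Oct 10, 2091 → Oct 10, 2092: 366 days (Feb 29, 2092 is in that span).
Oct 10, 2092 → Oct 10, 2093: 365 days.
Oct 10, 2093 → Nov 10, 2093: 31 days (October has 31).
Nov 10, 2093 → Dec 10, 2093: 30 days (November has 30).
Dec 10, 2093 → Jan 10, 2094: 31 days (December has 31).
Jan 10, 2094 → Feb 10, 2094: 31 days (January has 31).
Feb 10, 2094 → Mar 10, 2094: 28 days (February has 28).
Mar 10, 2094 → Apr 10, 2094: 31 days (March has 31).
Apr 10, 2094 → May 10, 2094: 30 days (April has 30).
May 10, 2094 → Jun 10, 2094: 31 days (May has 31).
Jun 10, 2094 → Jul 8, 2094: 28 days.
Total: 4654 days.

4654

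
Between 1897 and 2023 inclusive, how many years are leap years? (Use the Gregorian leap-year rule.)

Multiples of 4 in [1897,2023]: 31.
Of those, multiples of 100: 2 (not leap unless ÷400).
Multiples of 400: 1.
Leap years = 31 − 2 + 1 = 30.

30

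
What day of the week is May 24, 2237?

Wednesday

Doomsday rule: the anchor day for the 2200s is Friday. For year 37: 37÷12 = 3 r 1, and 1÷4 = 0, so 3+1+0 = 4.
Friday + 4 ≡ Tuesday — that's 2237's doomsday.
In May the doomsday date is May 9.
May 24 is 15 days after May 9; 15 mod 7 = 1, so Tuesday + 1 = Wednesday.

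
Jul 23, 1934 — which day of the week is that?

Monday

Doomsday rule: the anchor day for the 1900s is Wednesday. For year 34: 34÷12 = 2 r 10, and 10÷4 = 2, so 2+10+2 = 14.
Wednesday + 14 ≡ Wednesday — that's 1934's doomsday.
In July the doomsday date is Jul 11.
Jul 23 is 12 days after Jul 11; 12 mod 7 = 5, so Wednesday + 5 = Monday.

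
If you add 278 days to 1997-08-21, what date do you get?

May 26, 1998

Aug has 31 days: +11 → Sep 1, 1997 (267 left).
Sep has 30 days: +30 → Oct 1, 1997 (237 left).
Oct has 31 days: +31 → Nov 1, 1997 (206 left).
Nov has 30 days: +30 → Dec 1, 1997 (176 left).
Dec has 31 days: +31 → Jan 1, 1998 (145 left).
Jan has 31 days: +31 → Feb 1, 1998 (114 left).
Feb has 28 days: +28 → Mar 1, 1998 (86 left).
Mar has 31 days: +31 → Apr 1, 1998 (55 left).
Apr has 30 days: +30 → May 1, 1998 (25 left).
+25 → May 26, 1998.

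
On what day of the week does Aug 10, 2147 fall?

Thursday

Doomsday rule: the anchor day for the 2100s is Sunday. For year 47: 47÷12 = 3 r 11, and 11÷4 = 2, so 3+11+2 = 16.
Sunday + 16 ≡ Tuesday — that's 2147's doomsday.
In August the doomsday date is Aug 8.
Aug 10 is 2 days after Aug 8; 2 mod 7 = 2, so Tuesday + 2 = Thursday.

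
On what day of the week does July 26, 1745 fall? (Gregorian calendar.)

Monday

Doomsday rule: the anchor day for the 1700s is Sunday. For year 45: 45÷12 = 3 r 9, and 9÷4 = 2, so 3+9+2 = 14.
Sunday + 14 ≡ Sunday — that's 1745's doomsday.
In July the doomsday date is Jul 11.
Jul 26 is 15 days after Jul 11; 15 mod 7 = 1, so Sunday + 1 = Monday.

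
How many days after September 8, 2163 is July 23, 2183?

Sep 8, 2163 → Sep 8, 2164: 366 days (Feb 29, 2164 is in that span).
Sep 8, 2164 → Sep 8, 2165: 365 days.
Sep 8, 2165 → Sep 8, 2166: 365 days.
Sep 8, 2166 → Sep 8, 2167: 365 days.
Sep 8, 2167 → Sep 8, 2168: 366 days (Feb 29, 2168 is in that span).
Sep 8, 2168 → Sep 8, 2169: 365 days.
Sep 8, 2169 → Sep 8, 2170: 365 days.
Sep 8, 2170 → Sep 8, 2171: 365 days.
Sep 8, 2171 → Sep 8, 2172: 366 days (Feb 29, 2172 is in that span).
Sep 8, 2172 → Sep 8, 2173: 365 days.
Sep 8, 2173 → Sep 8, 2174: 365 days.
Sep 8, 2174 → Sep 8, 2175: 365 days.
Sep 8, 2175 → Sep 8, 2176: 366 days (Feb 29, 2176 is in that span).
Sep 8, 2176 → Sep 8, 2177: 365 days.
Sep 8, 2177 → Sep 8, 2178: 365 days.
Sep 8, 2178 → Sep 8, 2179: 365 days.
Sep 8, 2179 → Sep 8, 2180: 366 days (Feb 29, 2180 is in that span).
Sep 8, 2180 → Sep 8, 2181: 365 days.
Sep 8, 2181 → Sep 8, 2182: 365 days.
Sep 8, 2182 → Oct 8, 2182: 30 days (September has 30).
Oct 8, 2182 → Nov 8, 2182: 31 days (October has 31).
Nov 8, 2182 → Dec 8, 2182: 30 days (November has 30).
Dec 8, 2182 → Jan 8, 2183: 31 days (December has 31).
Jan 8, 2183 → Feb 8, 2183: 31 days (January has 31).
Feb 8, 2183 → Mar 8, 2183: 28 days (February has 28).
Mar 8, 2183 → Apr 8, 2183: 31 days (March has 31).
Apr 8, 2183 → May 8, 2183: 30 days (April has 30).
May 8, 2183 → Jun 8, 2183: 31 days (May has 31).
Jun 8, 2183 → Jul 8, 2183: 30 days (June has 30).
Jul 8, 2183 → Jul 23, 2183: 15 days.
Total: 7258 days.

7258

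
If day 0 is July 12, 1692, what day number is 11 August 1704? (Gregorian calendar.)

Jul 12, 1692 → Jul 12, 1693: 365 days.
Jul 12, 1693 → Jul 12, 1694: 365 days.
Jul 12, 1694 → Jul 12, 1695: 365 days.
Jul 12, 1695 → Jul 12, 1696: 366 days (Feb 29, 1696 is in that span).
Jul 12, 1696 → Jul 12, 1697: 365 days.
Jul 12, 1697 → Jul 12, 1698: 365 days.
Jul 12, 1698 → Jul 12, 1699: 365 days.
Jul 12, 1699 → Jul 12, 1700: 365 days.
Jul 12, 1700 → Jul 12, 1701: 365 days.
Jul 12, 1701 → Jul 12, 1702: 365 days.
Jul 12, 1702 → Jul 12, 1703: 365 days.
Jul 12, 1703 → Aug 12, 1703: 31 days (July has 31).
Aug 12, 1703 → Sep 12, 1703: 31 days (August has 31).
Sep 12, 1703 → Oct 12, 1703: 30 days (September has 30).
Oct 12, 1703 → Nov 12, 1703: 31 days (October has 31).
Nov 12, 1703 → Dec 12, 1703: 30 days (November has 30).
Dec 12, 1703 → Jan 12, 1704: 31 days (December has 31).
Jan 12, 1704 → Feb 12, 1704: 31 days (January has 31).
Feb 12, 1704 → Mar 12, 1704: 29 days (February has 29).
Mar 12, 1704 → Apr 12, 1704: 31 days (March has 31).
Apr 12, 1704 → May 12, 1704: 30 days (April has 30).
May 12, 1704 → Jun 12, 1704: 31 days (May has 31).
Jun 12, 1704 → Jul 12, 1704: 30 days (June has 30).
Jul 12, 1704 → Aug 11, 1704: 30 days.
Total: 4412 days.

4412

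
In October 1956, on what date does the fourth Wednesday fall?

October 1, 1956 is a Monday.
The first Wednesday is therefore October 3 (2 days later).
The fourth Wednesday is 3 + 3×7 = October 24.

October 24, 1956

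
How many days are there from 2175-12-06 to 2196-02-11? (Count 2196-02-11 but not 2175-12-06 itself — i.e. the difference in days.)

Dec 6, 2175 → Dec 6, 2176: 366 days (Feb 29, 2176 is in that span).
Dec 6, 2176 → Dec 6, 2177: 365 days.
Dec 6, 2177 → Dec 6, 2178: 365 days.
Dec 6, 2178 → Dec 6, 2179: 365 days.
Dec 6, 2179 → Dec 6, 2180: 366 days (Feb 29, 2180 is in that span).
Dec 6, 2180 → Dec 6, 2181: 365 days.
Dec 6, 2181 → Dec 6, 2182: 365 days.
Dec 6, 2182 → Dec 6, 2183: 365 days.
Dec 6, 2183 → Dec 6, 2184: 366 days (Feb 29, 2184 is in that span).
Dec 6, 2184 → Dec 6, 2185: 365 days.
Dec 6, 2185 → Dec 6, 2186: 365 days.
Dec 6, 2186 → Dec 6, 2187: 365 days.
Dec 6, 2187 → Dec 6, 2188: 366 days (Feb 29, 2188 is in that span).
Dec 6, 2188 → Dec 6, 2189: 365 days.
Dec 6, 2189 → Dec 6, 2190: 365 days.
Dec 6, 2190 → Dec 6, 2191: 365 days.
Dec 6, 2191 → Dec 6, 2192: 366 days (Feb 29, 2192 is in that span).
Dec 6, 2192 → Dec 6, 2193: 365 days.
Dec 6, 2193 → Dec 6, 2194: 365 days.
Dec 6, 2194 → Dec 6, 2195: 365 days.
Dec 6, 2195 → Jan 6, 2196: 31 days (December has 31).
Jan 6, 2196 → Feb 6, 2196: 31 days (January has 31).
Feb 6, 2196 → Feb 11, 2196: 5 days.
Total: 7372 days.

7372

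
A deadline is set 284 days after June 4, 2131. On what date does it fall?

Jun has 30 days: +27 → Jul 1, 2131 (257 left).
Jul has 31 days: +31 → Aug 1, 2131 (226 left).
Aug has 31 days: +31 → Sep 1, 2131 (195 left).
Sep has 30 days: +30 → Oct 1, 2131 (165 left).
Oct has 31 days: +31 → Nov 1, 2131 (134 left).
Nov has 30 days: +30 → Dec 1, 2131 (104 left).
Dec has 31 days: +31 → Jan 1, 2132 (73 left).
Jan has 31 days: +31 → Feb 1, 2132 (42 left).
Feb has 29 days: +29 → Mar 1, 2132 (13 left).
+13 → Mar 14, 2132.

March 14, 2132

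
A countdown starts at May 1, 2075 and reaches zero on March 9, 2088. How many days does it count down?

4696

May 1, 2075 → May 1, 2076: 366 days (Feb 29, 2076 is in that span).
May 1, 2076 → May 1, 2077: 365 days.
May 1, 2077 → May 1, 2078: 365 days.
May 1, 2078 → May 1, 2079: 365 days.
May 1, 2079 → May 1, 2080: 366 days (Feb 29, 2080 is in that span).
May 1, 2080 → May 1, 2081: 365 days.
May 1, 2081 → May 1, 2082: 365 days.
May 1, 2082 → May 1, 2083: 365 days.
May 1, 2083 → May 1, 2084: 366 days (Feb 29, 2084 is in that span).
May 1, 2084 → May 1, 2085: 365 days.
May 1, 2085 → May 1, 2086: 365 days.
May 1, 2086 → May 1, 2087: 365 days.
May 1, 2087 → Jun 1, 2087: 31 days (May has 31).
Jun 1, 2087 → Jul 1, 2087: 30 days (June has 30).
Jul 1, 2087 → Aug 1, 2087: 31 days (July has 31).
Aug 1, 2087 → Sep 1, 2087: 31 days (August has 31).
Sep 1, 2087 → Oct 1, 2087: 30 days (September has 30).
Oct 1, 2087 → Nov 1, 2087: 31 days (October has 31).
Nov 1, 2087 → Dec 1, 2087: 30 days (November has 30).
Dec 1, 2087 → Jan 1, 2088: 31 days (December has 31).
Jan 1, 2088 → Feb 1, 2088: 31 days (January has 31).
Feb 1, 2088 → Mar 1, 2088: 29 days (February has 29).
Mar 1, 2088 → Mar 9, 2088: 8 days.
Total: 4696 days.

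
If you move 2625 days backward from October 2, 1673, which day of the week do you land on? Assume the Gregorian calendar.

First find the weekday of Oct 2, 1673. Doomsday rule: the anchor day for the 1600s is Tuesday. For year 73: 73÷12 = 6 r 1, and 1÷4 = 0, so 6+1+0 = 7.
Tuesday + 7 ≡ Tuesday — that's 1673's doomsday.
In October the doomsday date is Oct 10.
Oct 2 is 8 days before Oct 10; 8 mod 7 = 1, so Tuesday − 1 = Monday.
2625 mod 7 = 0, so 2625 days before a Monday is Monday − 0 = Monday.

Monday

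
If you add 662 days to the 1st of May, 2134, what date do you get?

February 22, 2136

+365 (one year) → May 1, 2135 (297 left).
May has 31 days: +31 → Jun 1, 2135 (266 left).
Jun has 30 days: +30 → Jul 1, 2135 (236 left).
Jul has 31 days: +31 → Aug 1, 2135 (205 left).
Aug has 31 days: +31 → Sep 1, 2135 (174 left).
Sep has 30 days: +30 → Oct 1, 2135 (144 left).
Oct has 31 days: +31 → Nov 1, 2135 (113 left).
Nov has 30 days: +30 → Dec 1, 2135 (83 left).
Dec has 31 days: +31 → Jan 1, 2136 (52 left).
Jan has 31 days: +31 → Feb 1, 2136 (21 left).
+21 → Feb 22, 2136.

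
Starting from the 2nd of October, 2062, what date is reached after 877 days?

February 25, 2065

+365 (one year) → Oct 2, 2063 (512 left).
+366 (one year; includes Feb 29, 2064) → Oct 2, 2064 (146 left).
Oct has 31 days: +30 → Nov 1, 2064 (116 left).
Nov has 30 days: +30 → Dec 1, 2064 (86 left).
Dec has 31 days: +31 → Jan 1, 2065 (55 left).
Jan has 31 days: +31 → Feb 1, 2065 (24 left).
+24 → Feb 25, 2065.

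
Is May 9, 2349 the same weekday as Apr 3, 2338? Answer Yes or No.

From Apr 3, 2338 to May 9, 2349 is 4054 days.
4054 mod 7 = 1, so they are different weekdays.
(Apr 3, 2338 is a Sunday; May 9, 2349 is a Monday.)

No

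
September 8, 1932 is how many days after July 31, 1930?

770

Jul 31, 1930 → Jul 31, 1931: 365 days.
Jul 31, 1931 → Jul 31, 1932: 366 days (Feb 29, 1932 is in that span).
Jul 31, 1932 → Aug 31, 1932: 31 days (July has 31).
Aug 31, 1932 → Sep 8, 1932: 8 days.
Total: 770 days.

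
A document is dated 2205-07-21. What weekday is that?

Doomsday rule: the anchor day for the 2200s is Friday. For year 05: 5÷12 = 0 r 5, and 5÷4 = 1, so 0+5+1 = 6.
Friday + 6 ≡ Thursday — that's 2205's doomsday.
In July the doomsday date is Jul 11.
Jul 21 is 10 days after Jul 11; 10 mod 7 = 3, so Thursday + 3 = Sunday.

Sunday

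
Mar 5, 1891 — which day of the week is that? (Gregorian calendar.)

January 1, 1891 is a Thursday.
Jan 1, 1891 → Feb 1, 1891: 31 days (January has 31).
Feb 1, 1891 → Mar 1, 1891: 28 days (February has 28).
Mar 1, 1891 → Mar 5, 1891: 4 days.
Total: 63 days.
63 mod 7 = 0, so Thursday + 0 = Thursday.

Thursday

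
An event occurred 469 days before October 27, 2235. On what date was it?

−365 (one year) → Oct 27, 2234 (104 left).
−27 → Sep 30, 2234 (end of Sep, 30 days; 77 left).
−30 → Aug 31, 2234 (end of Aug, 31 days; 47 left).
−31 → Jul 31, 2234 (end of Jul, 31 days; 16 left).
−16 → Jul 15, 2234.

July 15, 2234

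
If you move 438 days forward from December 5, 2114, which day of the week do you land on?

Dec 5, 2114 is a Wednesday.
438 mod 7 = 4, so 438 days after a Wednesday is Wednesday + 4 = Sunday.

Sunday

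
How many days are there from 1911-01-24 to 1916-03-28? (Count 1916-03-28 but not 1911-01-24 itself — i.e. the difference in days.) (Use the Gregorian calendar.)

1890

Jan 24, 1911 → Jan 24, 1912: 365 days.
Jan 24, 1912 → Jan 24, 1913: 366 days (Feb 29, 1912 is in that span).
Jan 24, 1913 → Jan 24, 1914: 365 days.
Jan 24, 1914 → Jan 24, 1915: 365 days.
Jan 24, 1915 → Jan 24, 1916: 365 days.
Jan 24, 1916 → Feb 24, 1916: 31 days (January has 31).
Feb 24, 1916 → Mar 24, 1916: 29 days (February has 29).
Mar 24, 1916 → Mar 28, 1916: 4 days.
Total: 1890 days.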